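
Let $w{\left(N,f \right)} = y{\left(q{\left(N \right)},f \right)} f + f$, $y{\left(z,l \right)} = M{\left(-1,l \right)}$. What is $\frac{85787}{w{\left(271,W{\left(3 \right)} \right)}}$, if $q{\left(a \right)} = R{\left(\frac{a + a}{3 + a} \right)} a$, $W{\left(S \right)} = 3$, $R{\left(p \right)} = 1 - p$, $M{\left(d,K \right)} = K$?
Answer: $\frac{85787}{12} \approx 7148.9$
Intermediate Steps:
$q{\left(a \right)} = a \left(1 - \frac{2 a}{3 + a}\right)$ ($q{\left(a \right)} = \left(1 - \frac{a + a}{3 + a}\right) a = \left(1 - \frac{2 a}{3 + a}\right) a = a \left(1 - \frac{2 a}{3 + a}\right)$)
$y{\left(z,l \right)} = l$
$w{\left(N,f \right)} = f + f^{2}$ ($w{\left(N,f \right)} = f f + f = f^{2} + f = f + f^{2}$)
$\frac{85787}{w{\left(271,W{\left(3 \right)} \right)}} = \frac{85787}{3 \left(1 + 3\right)} = \frac{85787}{3 \cdot 4} = \frac{85787}{12}$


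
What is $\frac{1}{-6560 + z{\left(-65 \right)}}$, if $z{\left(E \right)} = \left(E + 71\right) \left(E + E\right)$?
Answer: $- \frac{1}{7340} \approx -0.00013624$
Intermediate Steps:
$z{\left(E \right)} = 2 E \left(71 + E\right)$ ($z{\left(E \right)} = \left(71 + E\right) 2 E = 2 E \left(71 + E\right)$)
$\frac{1}{-6560 + z{\left(-65 \right)}} = \frac{1}{-6560 + 2 \left(-65\right) \left(71 - 65\right)} = \frac{1}{-6560 + 2 \left(-65\right) 6} = \frac{1}{-6560 - 780} = \frac{1}{-7340} = - \frac{1}{7340}$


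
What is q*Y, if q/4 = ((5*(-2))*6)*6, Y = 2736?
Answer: -3939840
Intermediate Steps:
q = -1440 (q = 4*(((5*(-2))*6)*6) = 4*(-10*6*6) = 4*(-60*6) = 4*(-360) = -1440)
q*Y = -1440*2736 = -3939840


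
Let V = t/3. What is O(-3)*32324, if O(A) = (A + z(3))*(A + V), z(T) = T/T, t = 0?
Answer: 193944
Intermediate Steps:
z(T) = 1
V = 0 (V = 0/3 = 0*(1/3) = 0)
O(A) = A*(1 + A) (O(A) = (A + 1)*(A + 0) = (1 + A)*A = A*(1 + A))
O(-3)*32324 = -3*(1 - 3)*32324 = -3*(-2)*32324 = 6*32324 = 193944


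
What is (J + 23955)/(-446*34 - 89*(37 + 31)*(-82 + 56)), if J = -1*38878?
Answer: -14923/142188 ≈ -0.10495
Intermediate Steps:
J = -38878
(J + 23955)/(-446*34 - 89*(37 + 31)*(-82 + 56)) = (-38878 + 23955)/(-446*34 - 89*(37 + 31)*(-82 + 56)) = -14923/(-15164 - 6052*(-26)) = -14923/(-15164 - 89*(-1768)) = -14923/(-15164 + 157352) = -14923/142188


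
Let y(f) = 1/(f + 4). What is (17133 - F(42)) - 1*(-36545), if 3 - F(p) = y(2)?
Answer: 322051/6 ≈ 53675.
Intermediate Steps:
y(f) = 1/(4 + f)
F(p) = 17/6 (F(p) = 3 - 1/(4 + 2) = 3 - 1/6 = 17/6)
(17133 - F(42)) - 1*(-36545) = (17133 - 1*17/6) - 1*(-36545) = (17133 - 17/6) + 36545 = 102781/6 + 36545 = 322051/6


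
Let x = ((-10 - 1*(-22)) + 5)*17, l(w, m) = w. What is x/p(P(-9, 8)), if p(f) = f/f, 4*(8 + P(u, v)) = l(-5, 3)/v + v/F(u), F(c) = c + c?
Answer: 289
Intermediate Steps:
F(c) = 2*c
P(u, v) = -8 - 5/(4*v) + v/(8*u) (P(u, v) = -8 + (-5/v + v/((2*u)))/4 = -8 + (-5/v + v*(1/(2*u)))/4 = -8 + (-5/v + v/(2*u))/4 = -8 + (-5/(4*v) + v/(8*u)) = -8 - 5/(4*v) + v/(8*u))
x = 289 (x = ((-10 + 22) + 5)*17 = (12 + 5)*17 = 17*17 = 289)
p(f) = 1
x/p(P(-9, 8)) = 289/1 = 289*1 = 289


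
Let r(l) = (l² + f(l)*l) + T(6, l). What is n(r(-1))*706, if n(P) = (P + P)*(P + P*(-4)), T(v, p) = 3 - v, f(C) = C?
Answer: -4236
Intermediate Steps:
r(l) = -3 + 2*l² (r(l) = (l² + l*l) + (3 - 1*6) = (l² + l²) + (3 - 6) = 2*l² - 3 = -3 + 2*l²)
n(P) = -6*P² (n(P) = (2*P)*(P - 4*P) = (2*P)*(-3*P) = -6*P²)
n(r(-1))*706 = -6*(-3 + 2*(-1)²)²*706 = -6*(-3 + 2*1)²*706 = -6*(-3 + 2)²*706 = -6*(-1)²*706 = -6*1*706 = -6*706 = -4236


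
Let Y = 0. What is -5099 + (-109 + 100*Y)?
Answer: -5208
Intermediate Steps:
-5099 + (-109 + 100*Y) = -5099 + (-109 + 100*0) = -5099 + (-109 + 0) = -5099 - 109 = -5208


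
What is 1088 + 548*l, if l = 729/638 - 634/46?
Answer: -42838590/7337 ≈ -5838.7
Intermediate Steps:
l = -185479/14674 (l = 729*(1/638) - 634*1/46 = 729/638 - 317/23 = -185479/14674 ≈ -12.640)
1088 + 548*l = 1088 + 548*(-185479/14674) = 1088 - 50821246/7337 = -42838590/7337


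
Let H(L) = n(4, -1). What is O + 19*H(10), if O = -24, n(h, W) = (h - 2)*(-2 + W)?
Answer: -138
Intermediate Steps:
n(h, W) = (-2 + W)*(-2 + h) (n(h, W) = (-2 + h)*(-2 + W) = (-2 + W)*(-2 + h))
H(L) = -6 (H(L) = 4 - 2*(-1) - 2*4 - 1*4 = 4 + 2 - 8 - 4 = -6)
O + 19*H(10) = -24 + 19*(-6) = -24 - 114 = -138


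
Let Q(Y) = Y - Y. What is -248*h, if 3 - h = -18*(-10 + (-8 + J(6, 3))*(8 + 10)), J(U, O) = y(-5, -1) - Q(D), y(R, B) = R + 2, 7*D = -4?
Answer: 927768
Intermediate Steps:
D = -4/7 (D = (⅐)*(-4) = -4/7 ≈ -0.57143)
y(R, B) = 2 + R
Q(Y) = 0
J(U, O) = -3 (J(U, O) = (2 - 5) - 1*0 = -3 + 0 = -3)
h = -3741 (h = 3 - (-18)*(-10 + (-8 - 3)*(8 + 10)) = 3 - (-18)*(-10 - 11*18) = 3 - (-18)*(-10 - 198) = 3 - (-18)*(-208) = 3 - 1*3744 = 3 - 3744 = -3741)
-248*h = -248*(-3741) = 927768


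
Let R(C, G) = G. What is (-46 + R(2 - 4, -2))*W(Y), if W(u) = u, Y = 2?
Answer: -96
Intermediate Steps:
(-46 + R(2 - 4, -2))*W(Y) = (-46 - 2)*2 = -48*2 = -96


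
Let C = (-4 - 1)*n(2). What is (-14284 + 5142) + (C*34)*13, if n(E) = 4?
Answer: -17982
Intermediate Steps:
C = -20 (C = (-4 - 1)*4 = -5*4 = -20)
(-14284 + 5142) + (C*34)*13 = (-14284 + 5142) - 20*34*13 = -9142 - 680*13 = -9142 - 8840 = -17982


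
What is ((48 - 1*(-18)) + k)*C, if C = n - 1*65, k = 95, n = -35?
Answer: -16100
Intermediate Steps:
C = -100 (C = -35 - 1*65 = -35 - 65 = -100)
((48 - 1*(-18)) + k)*C = ((48 - 1*(-18)) + 95)*(-100) = ((48 + 18) + 95)*(-100) = (66 + 95)*(-100) = 161*(-100) = -16100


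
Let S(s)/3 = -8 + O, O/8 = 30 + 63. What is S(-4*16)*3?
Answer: 6624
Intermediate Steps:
O = 744 (O = 8*(30 + 63) = 8*93 = 744)
S(s) = 2208 (S(s) = 3*(-8 + 744) = 3*736 = 2208)
S(-4*16)*3 = 2208*3 = 6624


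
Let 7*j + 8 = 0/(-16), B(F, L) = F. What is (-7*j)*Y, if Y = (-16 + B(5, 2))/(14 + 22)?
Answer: -22/9 ≈ -2.4444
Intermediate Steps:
j = -8/7 (j = -8/7 + (0/(-16))/7 = -8/7 + (0*(-1/16))/7 = -8/7 + (1/7)*0 = -8/7 + 0 = -8/7 ≈ -1.1429)
Y = -11/36 (Y = (-16 + 5)/(14 + 22) = -11/36 ≈ -0.30556)
(-7*j)*Y = -7*(-8/7)*(-11/36) = 8*(-11/36) = -22/9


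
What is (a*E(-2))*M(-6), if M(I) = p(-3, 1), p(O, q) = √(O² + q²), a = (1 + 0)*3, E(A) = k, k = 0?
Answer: 0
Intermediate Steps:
E(A) = 0
a = 3 (a = 1*3 = 3)
M(I) = √10 (M(I) = √((-3)² + 1²) = √(9 + 1) = √10)
(a*E(-2))*M(-6) = (3*0)*√10 = 0*√10 = 0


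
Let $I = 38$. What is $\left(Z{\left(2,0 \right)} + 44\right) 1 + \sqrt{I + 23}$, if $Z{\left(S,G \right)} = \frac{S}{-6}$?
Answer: $\frac{131}{3} + \sqrt{61} \approx 51.477$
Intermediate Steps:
$Z{\left(S,G \right)} = - \frac{S}{6}$ ($Z{\left(S,G \right)} = S \left(- \frac{1}{6}\right) = - \frac{S}{6}$)
$\left(Z{\left(2,0 \right)} + 44\right) 1 + \sqrt{I + 23} = \left(\left(- \frac{1}{6}\right) 2 + 44\right) 1 + \sqrt{38 + 23} = \left(- \frac{1}{3} + 44\right) 1 + \sqrt{61} = \frac{131}{3} \cdot 1 + \sqrt{61} = \frac{131}{3} + \sqrt{61}$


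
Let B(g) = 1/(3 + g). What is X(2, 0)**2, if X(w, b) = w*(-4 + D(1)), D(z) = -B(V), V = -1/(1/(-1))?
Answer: 289/4 ≈ 72.250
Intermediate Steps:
V = 1 (V = -1/(-1) = -1*(-1) = 1)
D(z) = -1/4 (D(z) = -1/(3 + 1) = -1/4)
X(w, b) = -17*w/4 (X(w, b) = w*(-4 - 1/4) = w*(-17/4) = -17*w/4)
X(2, 0)**2 = (-17/4*2)**2 = (-17/2)**2 = 289/4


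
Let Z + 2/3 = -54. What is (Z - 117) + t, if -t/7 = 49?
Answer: -1544/3 ≈ -514.67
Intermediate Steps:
t = -343 (t = -7*49 = -343)
Z = -164/3 (Z = -⅔ - 54 = -164/3 ≈ -54.667)
(Z - 117) + t = (-164/3 - 117) - 343 = -515/3 - 343 = -1544/3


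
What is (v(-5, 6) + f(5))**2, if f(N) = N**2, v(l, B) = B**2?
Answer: 3721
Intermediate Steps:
(v(-5, 6) + f(5))**2 = (6**2 + 5**2)**2 = (36 + 25)**2 = 61**2 = 3721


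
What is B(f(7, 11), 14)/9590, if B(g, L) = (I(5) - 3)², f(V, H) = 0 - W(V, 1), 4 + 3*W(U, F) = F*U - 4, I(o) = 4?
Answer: 1/9590 ≈ 0.00010428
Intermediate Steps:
W(U, F) = -8/3 + F*U/3 (W(U, F) = -4/3 + (F*U - 4)/3 = -4/3 + (-4 + F*U)/3 = -4/3 + (-4/3 + F*U/3) = -8/3 + F*U/3)
f(V, H) = 8/3 - V/3 (f(V, H) = 0 - (-8/3 + (⅓)*1*V) = 0 - (-8/3 + V/3) = 0 + (8/3 - V/3) = 8/3 - V/3)
B(g, L) = 1 (B(g, L) = (4 - 3)² = 1² = 1)
B(f(7, 11), 14)/9590 = 1/9590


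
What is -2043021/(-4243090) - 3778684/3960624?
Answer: -992707286057/2100660511020 ≈ -0.47257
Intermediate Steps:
-2043021/(-4243090) - 3778684/3960624 = -2043021*(-1/4243090) - 3778684*1/3960624 = 2043021/4243090 - 944671/990156 = -992707286057/2100660511020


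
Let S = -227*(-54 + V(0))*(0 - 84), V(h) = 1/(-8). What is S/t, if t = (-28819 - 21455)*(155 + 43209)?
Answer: 98291/207626832 ≈ 0.00047340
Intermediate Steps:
V(h) = -⅛ (V(h) = 1*(-⅛) = -⅛)
t = -2180081736 (t = -50274*43364 = -2180081736)
S = -2064111/2 (S = -227*(-54 - ⅛)*(0 - 84) = -(-98291)*(-84)/8 = -227*9093/2 = -2064111/2 ≈ -1.0321e+6)
S/t = -2064111/2/(-2180081736) = -2064111/2*(-1/2180081736) = 98291/207626832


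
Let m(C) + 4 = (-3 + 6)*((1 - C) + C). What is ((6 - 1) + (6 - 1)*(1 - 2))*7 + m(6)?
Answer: -1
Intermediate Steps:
m(C) = -1 (m(C) = -4 + (-3 + 6)*((1 - C) + C) = -4 + 3*1 = -4 + 3 = -1)
((6 - 1) + (6 - 1)*(1 - 2))*7 + m(6) = ((6 - 1) + (6 - 1)*(1 - 2))*7 - 1 = (5 + 5*(-1))*7 - 1 = (5 - 5)*7 - 1 = 0*7 - 1 = 0 - 1 = -1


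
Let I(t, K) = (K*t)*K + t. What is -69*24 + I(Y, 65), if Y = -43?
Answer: -183374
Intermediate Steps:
I(t, K) = t + t*K**2 (I(t, K) = t*K**2 + t = t + t*K**2)
-69*24 + I(Y, 65) = -69*24 - 43*(1 + 65**2) = -1656 - 43*(1 + 4225) = -1656 - 43*4226 = -1656 - 181718 = -183374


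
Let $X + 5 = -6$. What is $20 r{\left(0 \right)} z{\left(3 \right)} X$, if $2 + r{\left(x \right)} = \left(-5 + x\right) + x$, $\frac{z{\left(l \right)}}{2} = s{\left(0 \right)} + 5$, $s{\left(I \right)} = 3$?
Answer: $24640$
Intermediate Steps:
$X = -11$ ($X = -5 - 6 = -11$)
$z{\left(l \right)} = 16$ ($z{\left(l \right)} = 2 \left(3 + 5\right) = 2 \cdot 8 = 16$)
$r{\left(x \right)} = -7 + 2 x$ ($r{\left(x \right)} = -2 + \left(\left(-5 + x\right) + x\right) = -2 + \left(-5 + 2 x\right) = -7 + 2 x$)
$20 r{\left(0 \right)} z{\left(3 \right)} X = 20 \left(-7 + 2 \cdot 0\right) 16 \left(-11\right) = 20 \left(-7 + 0\right) 16 \left(-11\right) = 20 \left(\left(-7\right) 16\right) \left(-11\right) = 20 \left(-112\right) \left(-11\right) = \left(-2240\right) \left(-11\right) = 24640$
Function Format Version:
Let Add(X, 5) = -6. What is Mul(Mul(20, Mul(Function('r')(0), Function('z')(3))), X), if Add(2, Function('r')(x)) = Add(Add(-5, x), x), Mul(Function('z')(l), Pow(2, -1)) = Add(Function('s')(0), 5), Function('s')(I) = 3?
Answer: 24640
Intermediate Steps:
X = -11 (X = Add(-5, -6) = -11)
Function('z')(l) = 16 (Function('z')(l) = Mul(2, Add(3, 5)) = Mul(2, 8) = 16)
Function('r')(x) = Add(-7, Mul(2, x)) (Function('r')(x) = Add(-2, Add(Add(-5, x), x)) = Add(-2, Add(-5, Mul(2, x))) = Add(-7, Mul(2, x)))
Mul(Mul(20, Mul(Function('r')(0), Function('z')(3))), X) = Mul(Mul(20, Mul(Add(-7, Mul(2, 0)), 16)), -11) = Mul(Mul(20, Mul(Add(-7, 0), 16)), -11) = Mul(Mul(20, Mul(-7, 16)), -11) = Mul(Mul(20, -112), -11) = Mul(-2240, -11) = 24640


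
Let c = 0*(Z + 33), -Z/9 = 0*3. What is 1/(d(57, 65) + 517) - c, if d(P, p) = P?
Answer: 1/574 ≈ 0.0017422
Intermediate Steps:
Z = 0 (Z = -0*3 = -9*0 = 0)
c = 0 (c = 0*(0 + 33) = 0*33 = 0)
1/(d(57, 65) + 517) - c = 1/(57 + 517) - 1*0 = 1/574 + 0 = 1/574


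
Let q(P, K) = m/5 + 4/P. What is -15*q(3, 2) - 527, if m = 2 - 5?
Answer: -538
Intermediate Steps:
m = -3
q(P, K) = -3/5 + 4/P
-15*q(3, 2) - 527 = -15*(-3/5 + 4/3) - 527 = -15*11/15 - 527 = -11 - 527 = -538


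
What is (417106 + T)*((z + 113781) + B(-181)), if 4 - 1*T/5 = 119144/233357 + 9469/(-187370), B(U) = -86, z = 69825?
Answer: 334710361055429222960/4372410109 ≈ 7.6551e+10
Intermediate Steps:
T = 154782050513/8744820218 (T = 20 - 5*(119144/233357 + 9469/(-187370)) = 20 - 5*(119144*(1/233357) + 9469*(-1/187370)) = 20 - 5*(119144/233357 - 9469/187370) = 20 - 5*20114353847/43724101090 = 20 - 20114353847/8744820218 = 154782050513/8744820218 ≈ 17.700)
(417106 + T)*((z + 113781) + B(-181)) = (417106 + 154782050513/8744820218)*((69825 + 113781) - 86) = 3647671763899621*(183606 - 86)/8744820218 = (3647671763899621/8744820218)*183520 = 334710361055429222960/4372410109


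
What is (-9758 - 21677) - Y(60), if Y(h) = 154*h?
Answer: -40675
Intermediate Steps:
(-9758 - 21677) - Y(60) = (-9758 - 21677) - 154*60 = -31435 - 1*9240 = -31435 - 9240 = -40675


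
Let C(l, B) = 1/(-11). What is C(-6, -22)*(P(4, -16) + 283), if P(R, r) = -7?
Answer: -276/11 ≈ -25.091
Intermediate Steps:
C(l, B) = -1/11
C(-6, -22)*(P(4, -16) + 283) = -(-7 + 283)/11 = -1/11*276 = -276/11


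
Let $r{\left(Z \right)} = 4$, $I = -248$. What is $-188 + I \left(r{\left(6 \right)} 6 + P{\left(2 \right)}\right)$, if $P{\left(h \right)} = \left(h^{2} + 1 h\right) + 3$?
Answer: $-8372$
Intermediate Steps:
$P{\left(h \right)} = 3 + h + h^{2}$ ($P{\left(h \right)} = \left(h^{2} + h\right) + 3 = \left(h + h^{2}\right) + 3 = 3 + h + h^{2}$)
$-188 + I \left(r{\left(6 \right)} 6 + P{\left(2 \right)}\right) = -188 - 248 \left(4 \cdot 6 + \left(3 + 2 + 2^{2}\right)\right) = -188 - 248 \left(24 + \left(3 + 2 + 4\right)\right) = -188 - 248 \left(24 + 9\right) = -188 - 8184 = -8372$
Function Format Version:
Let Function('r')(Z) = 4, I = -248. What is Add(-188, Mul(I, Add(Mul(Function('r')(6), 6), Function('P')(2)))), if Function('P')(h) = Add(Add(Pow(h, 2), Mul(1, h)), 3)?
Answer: -8372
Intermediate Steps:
Function('P')(h) = Add(3, h, Pow(h, 2)) (Function('P')(h) = Add(Add(Pow(h, 2), h), 3) = Add(Add(h, Pow(h, 2)), 3) = Add(3, h, Pow(h, 2)))
Add(-188, Mul(I, Add(Mul(Function('r')(6), 6), Function('P')(2)))) = Add(-188, Mul(-248, Add(Mul(4, 6), Add(3, 2, Pow(2, 2))))) = Add(-188, Mul(-248, Add(24, Add(3, 2, 4)))) = Add(-188, Mul(-248, Add(24, 9))) = Add(-188, Mul(-248, 33)) = Add(-188, -8184) = -8372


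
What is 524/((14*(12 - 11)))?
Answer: 262/7 ≈ 37.429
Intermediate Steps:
524/((14*(12 - 11))) = 524/((14*1)) = 524/14 = 524*(1/14) = 262/7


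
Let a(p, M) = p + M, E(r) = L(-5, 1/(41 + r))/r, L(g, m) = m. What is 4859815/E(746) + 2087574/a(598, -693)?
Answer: 271054672994776/95 ≈ 2.8532e+12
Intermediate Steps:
E(r) = 1/(r*(41 + r)) (E(r) = 1/((41 + r)*r) = 1/(r*(41 + r)))
a(p, M) = M + p
4859815/E(746) + 2087574/a(598, -693) = 4859815/((1/(746*(41 + 746)))) + 2087574/(-693 + 598) = 4859815/(((1/746)/787)) + 2087574/(-95) = 4859815/(((1/746)*(1/787))) + 2087574*(-1/95) = 4859815/(1/587102) - 2087574/95 = 4859815*587102 - 2087574/95 = 2853207106130 - 2087574/95 = 271054672994776/95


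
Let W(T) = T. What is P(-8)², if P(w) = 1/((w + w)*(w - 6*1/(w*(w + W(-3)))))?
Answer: 121/2016400 ≈ 6.0008e-5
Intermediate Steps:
P(w) = 1/(2*w*(w - 6/(w*(-3 + w)))) (P(w) = 1/((w + w)*(w - 6*1/(w*(w - 3)))) = 1/((2*w)*(w - 6*1/(w*(-3 + w)))) = 1/((2*w)*(w - 6/(w*(-3 + w)))) = 1/(2*w*(w - 6/(w*(-3 + w)))))
P(-8)² = ((-3 - 8)/(2*(-6 + (-8)³ - 3*(-8)²)))² = ((½)*(-11)/(-6 - 512 - 3*64))² = ((½)*(-11)/(-6 - 512 - 192))² = ((½)*(-11)/(-710))² = ((½)*(-1/710)*(-11))² = (11/1420)² = 121/2016400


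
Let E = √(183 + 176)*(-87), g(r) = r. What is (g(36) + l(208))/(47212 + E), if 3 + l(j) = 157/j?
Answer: 48433/67659436 + 357*√359/270637744 ≈ 0.00074083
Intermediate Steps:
l(j) = -3 + 157/j
E = -87*√359 (E = √359*(-87) = -87*√359 ≈ -1648.4)
(g(36) + l(208))/(47212 + E) = (36 + (-3 + 157/208))/(47212 - 87*√359) = (36 - 467/208)/(47212 - 87*√359) = 7021/(208*(47212 - 87*√359))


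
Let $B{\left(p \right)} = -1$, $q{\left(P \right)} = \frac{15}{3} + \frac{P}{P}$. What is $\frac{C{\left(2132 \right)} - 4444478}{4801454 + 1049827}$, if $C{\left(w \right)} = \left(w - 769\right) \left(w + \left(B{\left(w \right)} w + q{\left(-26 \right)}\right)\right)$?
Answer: $- \frac{4436300}{5851281} \approx -0.75818$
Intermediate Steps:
$q{\left(P \right)} = 6$ ($q{\left(P \right)} = 15 \cdot \frac{1}{3} + 1 = 5 + 1 = 6$)
$C{\left(w \right)} = -4614 + 6 w$ ($C{\left(w \right)} = \left(w - 769\right) \left(w - \left(-6 + w\right)\right) = \left(-769 + w\right) \left(w - \left(-6 + w\right)\right) = \left(-769 + w\right) 6 = -4614 + 6 w$)
$\frac{C{\left(2132 \right)} - 4444478}{4801454 + 1049827} = \frac{\left(-4614 + 6 \cdot 2132\right) - 4444478}{4801454 + 1049827} = \frac{\left(-4614 + 12792\right) - 4444478}{5851281} = \left(8178 - 4444478\right) \frac{1}{5851281} = \left(-4436300\right) \frac{1}{5851281} = - \frac{4436300}{5851281}$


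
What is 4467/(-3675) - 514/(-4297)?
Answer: -5768583/5263825 ≈ -1.0959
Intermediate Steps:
4467/(-3675) - 514/(-4297) = 4467*(-1/3675) - 514*(-1/4297) = -1489/1225 + 514/4297 = -5768583/5263825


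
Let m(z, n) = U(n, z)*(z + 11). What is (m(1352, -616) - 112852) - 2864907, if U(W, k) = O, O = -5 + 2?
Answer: -2981848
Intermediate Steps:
O = -3
U(W, k) = -3
m(z, n) = -33 - 3*z (m(z, n) = -3*(z + 11) = -3*(11 + z) = -33 - 3*z)
(m(1352, -616) - 112852) - 2864907 = ((-33 - 3*1352) - 112852) - 2864907 = ((-33 - 4056) - 112852) - 2864907 = (-4089 - 112852) - 2864907 = -116941 - 2864907 = -2981848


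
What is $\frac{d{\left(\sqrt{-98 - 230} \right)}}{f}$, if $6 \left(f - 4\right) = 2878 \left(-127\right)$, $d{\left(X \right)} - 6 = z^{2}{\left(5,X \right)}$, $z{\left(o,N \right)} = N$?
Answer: $\frac{966}{182741} \approx 0.0052862$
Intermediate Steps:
$d{\left(X \right)} = 6 + X^{2}$
$f = - \frac{182741}{3}$ ($f = 4 + \frac{2878 \left(-127\right)}{6} = 4 + \frac{1}{6} \left(-365506\right) = 4 - \frac{182753}{3} = - \frac{182741}{3} \approx -60914.0$)
$\frac{d{\left(\sqrt{-98 - 230} \right)}}{f} = \frac{6 + \left(\sqrt{-98 - 230}\right)^{2}}{- \frac{182741}{3}} = \left(6 + \left(\sqrt{-328}\right)^{2}\right) \left(- \frac{3}{182741}\right) = \left(6 + \left(2 i \sqrt{82}\right)^{2}\right) \left(- \frac{3}{182741}\right) = \left(6 - 328\right) \left(- \frac{3}{182741}\right) = \left(-322\right) \left(- \frac{3}{182741}\right) = \frac{966}{182741}$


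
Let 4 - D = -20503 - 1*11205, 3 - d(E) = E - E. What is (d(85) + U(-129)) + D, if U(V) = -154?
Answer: 31561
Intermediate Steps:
d(E) = 3 (d(E) = 3 - (E - E) = 3 - 1*0 = 3 + 0 = 3)
D = 31712 (D = 4 - (-20503 - 1*11205) = 4 - (-20503 - 11205) = 4 - 1*(-31708) = 4 + 31708 = 31712)
(d(85) + U(-129)) + D = (3 - 154) + 31712 = -151 + 31712 = 31561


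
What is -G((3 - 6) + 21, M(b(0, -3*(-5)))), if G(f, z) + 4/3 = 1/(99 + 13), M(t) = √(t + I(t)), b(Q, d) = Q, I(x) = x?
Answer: 445/336 ≈ 1.3244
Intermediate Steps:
M(t) = √2*√t (M(t) = √(t + t) = √(2*t) = √2*√t)
G(f, z) = -445/336 (G(f, z) = -4/3 + 1/(99 + 13) = -4/3 + 1/112 = -445/336)
-G((3 - 6) + 21, M(b(0, -3*(-5)))) = -1*(-445/336) = 445/336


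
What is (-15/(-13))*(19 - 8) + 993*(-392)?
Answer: -5060163/13 ≈ -3.8924e+5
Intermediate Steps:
(-15/(-13))*(19 - 8) + 993*(-392) = -15*(-1/13)*11 - 389256 = (15/13)*11 - 389256 = 165/13 - 389256 = -5060163/13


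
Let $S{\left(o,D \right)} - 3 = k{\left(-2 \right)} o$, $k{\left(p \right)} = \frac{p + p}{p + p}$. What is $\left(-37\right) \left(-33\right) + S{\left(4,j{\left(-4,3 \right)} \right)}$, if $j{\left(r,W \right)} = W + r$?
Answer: $1228$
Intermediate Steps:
$k{\left(p \right)} = 1$ ($k{\left(p \right)} = \frac{2 p}{2 p} = 2 p \frac{1}{2 p} = 1$)
$S{\left(o,D \right)} = 3 + o$ ($S{\left(o,D \right)} = 3 + 1 o = 3 + o$)
$\left(-37\right) \left(-33\right) + S{\left(4,j{\left(-4,3 \right)} \right)} = \left(-37\right) \left(-33\right) + \left(3 + 4\right) = 1221 + 7 = 1228$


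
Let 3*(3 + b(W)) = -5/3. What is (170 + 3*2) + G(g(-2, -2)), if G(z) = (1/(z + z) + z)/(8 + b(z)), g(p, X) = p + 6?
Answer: 56617/320 ≈ 176.93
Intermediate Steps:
b(W) = -32/9 (b(W) = -3 + (-5/3)/3 = -3 + (-5*⅓)/3 = -3 + (⅓)*(-5/3) = -3 - 5/9 = -32/9)
g(p, X) = 6 + p
G(z) = 9*z/40 + 9/(80*z) (G(z) = (1/(z + z) + z)/(8 - 32/9) = (1/(2*z) + z)/(40/9) = (1/(2*z) + z)*(9/40) = (z + 1/(2*z))*(9/40) = 9*z/40 + 9/(80*z))
(170 + 3*2) + G(g(-2, -2)) = (170 + 3*2) + 9*(1 + 2*(6 - 2)²)/(80*(6 - 2)) = (170 + 6) + (9/80)*(1 + 2*4²)/4 = 176 + (9/80)*(¼)*(1 + 2*16) = 176 + (9/80)*(¼)*(1 + 32) = 176 + (9/80)*(¼)*33 = 176 + 297/320 = 56617/320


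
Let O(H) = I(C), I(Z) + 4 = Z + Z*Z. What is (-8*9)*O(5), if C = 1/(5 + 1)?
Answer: 274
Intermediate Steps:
C = ⅙ (C = 1/6 = ⅙ ≈ 0.16667)
I(Z) = -4 + Z + Z² (I(Z) = -4 + (Z + Z*Z) = -4 + (Z + Z²) = -4 + Z + Z²)
O(H) = -137/36 (O(H) = -4 + ⅙ + (⅙)² = -4 + ⅙ + 1/36 = -137/36)
(-8*9)*O(5) = -8*9*(-137/36) = -72*(-137/36) = 274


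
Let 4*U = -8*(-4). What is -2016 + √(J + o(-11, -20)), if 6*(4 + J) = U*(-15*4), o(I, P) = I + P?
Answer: -2016 + I*√115 ≈ -2016.0 + 10.724*I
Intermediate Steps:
U = 8 (U = (-8*(-4))/4 = (¼)*32 = 8)
J = -84 (J = -4 + (8*(-15*4))/6 = -4 + (8*(-60))/6 = -4 + (⅙)*(-480) = -4 - 80 = -84)
-2016 + √(J + o(-11, -20)) = -2016 + √(-84 + (-11 - 20)) = -2016 + √(-84 - 31) = -2016 + √(-115) = -2016 + I*√115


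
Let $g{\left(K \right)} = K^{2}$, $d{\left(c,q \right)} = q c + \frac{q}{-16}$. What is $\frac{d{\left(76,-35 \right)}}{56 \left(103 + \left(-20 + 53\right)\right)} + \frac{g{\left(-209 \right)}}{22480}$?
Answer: $\frac{38989553}{24458240} \approx 1.5941$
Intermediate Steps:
$d{\left(c,q \right)} = - \frac{q}{16} + c q$ ($d{\left(c,q \right)} = c q - \frac{q}{16} = - \frac{q}{16} + c q$)
$\frac{d{\left(76,-35 \right)}}{56 \left(103 + \left(-20 + 53\right)\right)} + \frac{g{\left(-209 \right)}}{22480} = \frac{\left(-35\right) \left(- \frac{1}{16} + 76\right)}{56 \left(103 + \left(-20 + 53\right)\right)} + \frac{\left(-209\right)^{2}}{22480} = \frac{\left(-35\right) \frac{1215}{16}}{56 \left(103 + 33\right)} + 43681 \cdot \frac{1}{22480} = - \frac{42525}{16 \cdot 56 \cdot 136} + \frac{43681}{22480} = - \frac{42525}{16 \cdot 7616} + \frac{43681}{22480} = \left(- \frac{42525}{16}\right) \frac{1}{7616} + \frac{43681}{22480} = - \frac{6075}{17408} + \frac{43681}{22480} = \frac{38989553}{24458240}$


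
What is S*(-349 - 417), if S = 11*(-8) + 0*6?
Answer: 67408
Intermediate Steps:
S = -88 (S = -88 + 0 = -88)
S*(-349 - 417) = -88*(-349 - 417) = -88*(-766) = 67408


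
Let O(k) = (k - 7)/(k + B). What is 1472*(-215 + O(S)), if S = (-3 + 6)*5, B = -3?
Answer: -946496/3 ≈ -3.1550e+5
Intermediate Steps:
S = 15 (S = 3*5 = 15)
O(k) = (-7 + k)/(-3 + k) (O(k) = (k - 7)/(k - 3) = (-7 + k)/(-3 + k))
1472*(-215 + O(S)) = 1472*(-215 + (-7 + 15)/(-3 + 15)) = 1472*(-215 + 8/12) = 1472*(-215 + (1/12)*8) = 1472*(-215 + 2/3) = 1472*(-643/3) = -946496/3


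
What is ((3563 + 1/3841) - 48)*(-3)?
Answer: -40503348/3841 ≈ -10545.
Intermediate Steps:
((3563 + 1/3841) - 48)*(-3) = (13685484/3841 - 48)*(-3) = (13501116/3841)*(-3) = -40503348/3841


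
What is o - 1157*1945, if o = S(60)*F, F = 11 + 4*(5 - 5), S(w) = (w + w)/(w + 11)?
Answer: -159774595/71 ≈ -2.2503e+6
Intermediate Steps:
S(w) = 2*w/(11 + w) (S(w) = (2*w)/(11 + w) = 2*w/(11 + w))
F = 11 (F = 11 + 4*0 = 11 + 0 = 11)
o = 1320/71 (o = (2*60/(11 + 60))*11 = (2*60/71)*11 = (2*60*(1/71))*11 = (120/71)*11 = 1320/71 ≈ 18.592)
o - 1157*1945 = 1320/71 - 1157*1945 = 1320/71 - 1*2250365 = 1320/71 - 2250365 = -159774595/71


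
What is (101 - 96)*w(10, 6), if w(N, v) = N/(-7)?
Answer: -50/7 ≈ -7.1429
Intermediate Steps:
w(N, v) = -N/7 (w(N, v) = N*(-⅐) = -N/7)
(101 - 96)*w(10, 6) = (101 - 96)*(-⅐*10) = 5*(-10/7) = -50/7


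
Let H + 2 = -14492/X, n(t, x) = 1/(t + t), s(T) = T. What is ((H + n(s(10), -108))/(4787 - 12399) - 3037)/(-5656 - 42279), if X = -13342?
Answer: 3084355947231/48682452372400 ≈ 0.063357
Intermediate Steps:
n(t, x) = 1/(2*t)
H = -6096/6671 (H = -2 - 14492/(-13342) = -2 - 14492*(-1/13342) = -2 + 7246/6671 = -6096/6671 ≈ -0.91381)
((H + n(s(10), -108))/(4787 - 12399) - 3037)/(-5656 - 42279) = ((-6096/6671 + (½)/10)/(4787 - 12399) - 3037)/(-5656 - 42279) = ((-6096/6671 + (½)*(⅒))/(-7612) - 3037)/(-47935) = ((-6096/6671 + 1/20)*(-1/7612) - 3037)*(-1/47935) = (-115249/133420*(-1/7612) - 3037)*(-1/47935) = (115249/1015593040 - 3037)*(-1/47935) = -3084355947231/1015593040*(-1/47935) = 3084355947231/48682452372400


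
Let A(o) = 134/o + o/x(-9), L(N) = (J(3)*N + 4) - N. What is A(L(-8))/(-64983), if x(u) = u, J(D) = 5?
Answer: 211/8187858 ≈ 2.5770e-5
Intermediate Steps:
L(N) = 4 + 4*N (L(N) = (5*N + 4) - N = (4 + 5*N) - N = 4 + 4*N)
A(o) = 134/o - o/9 (A(o) = 134/o + o/(-9) = 134/o + o*(-⅑) = 134/o - o/9)
A(L(-8))/(-64983) = (134/(4 + 4*(-8)) - (4 + 4*(-8))/9)/(-64983) = (134/(4 - 32) - (4 - 32)/9)*(-1/64983) = (134/(-28) - ⅑*(-28))*(-1/64983) = (134*(-1/28) + 28/9)*(-1/64983) = (-67/14 + 28/9)*(-1/64983) = -211/126*(-1/64983) = 211/8187858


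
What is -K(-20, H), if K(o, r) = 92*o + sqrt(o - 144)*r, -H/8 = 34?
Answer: 1840 + 544*I*sqrt(41) ≈ 1840.0 + 3483.3*I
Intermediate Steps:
H = -272 (H = -8*34 = -272)
K(o, r) = 92*o + r*sqrt(-144 + o) (K(o, r) = 92*o + sqrt(-144 + o)*r = 92*o + r*sqrt(-144 + o))
-K(-20, H) = -(92*(-20) - 272*sqrt(-144 - 20)) = -(-1840 - 544*I*sqrt(41)) = 1840 + 544*I*sqrt(41)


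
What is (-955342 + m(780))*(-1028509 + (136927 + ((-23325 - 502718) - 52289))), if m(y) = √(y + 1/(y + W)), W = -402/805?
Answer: 1404270580588 - 734957*√34125380259890/104583 ≈ 1.4042e+12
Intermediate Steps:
W = -402/805 (W = -402*1/805 = -402/805 ≈ -0.49938)
m(y) = √(y + 1/(-402/805 + y)) (m(y) = √(y + 1/(y - 402/805)) = √(y + 1/(-402/805 + y)))
(-955342 + m(780))*(-1028509 + (136927 + ((-23325 - 502718) - 52289))) = (-955342 + √((805 + 780*(-402 + 805*780))/(-402 + 805*780)))*(-1028509 + (136927 + ((-23325 - 502718) - 52289))) = (-955342 + √((805 + 780*(-402 + 627900))/(-402 + 627900)))*(-1028509 + (136927 + (-526043 - 52289))) = (-955342 + √((805 + 780*627498)/627498))*(-1028509 + (136927 - 578332)) = (-955342 + √((805 + 489448440)/627498))*(-1028509 - 441405) = (-955342 + √((1/627498)*489449245))*(-1469914) = (-955342 + √(489449245/627498))*(-1469914) = (-955342 + √34125380259890/209166)*(-1469914) = 1404270580588 - 734957*√34125380259890/104583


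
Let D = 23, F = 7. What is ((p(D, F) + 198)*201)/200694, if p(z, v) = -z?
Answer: 11725/66898 ≈ 0.17527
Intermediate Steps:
((p(D, F) + 198)*201)/200694 = ((-1*23 + 198)*201)/200694 = ((-23 + 198)*201)*(1/200694) = (175*201)*(1/200694) = 35175*(1/200694) = 11725/66898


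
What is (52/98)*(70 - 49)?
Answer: 78/7 ≈ 11.143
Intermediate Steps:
(52/98)*(70 - 49) = (52*(1/98))*21 = (26/49)*21 = 78/7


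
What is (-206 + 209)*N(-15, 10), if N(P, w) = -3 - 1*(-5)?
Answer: 6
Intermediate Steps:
N(P, w) = 2 (N(P, w) = -3 + 5 = 2)
(-206 + 209)*N(-15, 10) = (-206 + 209)*2 = 3*2 = 6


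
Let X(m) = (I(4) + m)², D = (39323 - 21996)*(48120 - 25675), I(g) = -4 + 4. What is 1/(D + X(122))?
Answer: 1/388919399 ≈ 2.5712e-9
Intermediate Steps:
I(g) = 0
D = 388904515 (D = 17327*22445 = 388904515)
X(m) = m² (X(m) = (0 + m)² = m²)
1/(D + X(122)) = 1/(388904515 + 122²) = 1/(388904515 + 14884) = 1/388919399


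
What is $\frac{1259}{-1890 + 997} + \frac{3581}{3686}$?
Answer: $- \frac{75939}{173242} \approx -0.43834$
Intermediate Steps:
$\frac{1259}{-1890 + 997} + \frac{3581}{3686} = \frac{1259}{-893} + 3581 \cdot \frac{1}{3686} = 1259 \left(- \frac{1}{893}\right) + \frac{3581}{3686} = - \frac{1259}{893} + \frac{3581}{3686} = - \frac{75939}{173242}$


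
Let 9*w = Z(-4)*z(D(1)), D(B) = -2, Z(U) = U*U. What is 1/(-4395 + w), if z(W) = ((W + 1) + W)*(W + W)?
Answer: -3/13121 ≈ -0.00022864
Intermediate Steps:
Z(U) = U²
z(W) = 2*W*(1 + 2*W) (z(W) = ((1 + W) + W)*(2*W) = (1 + 2*W)*(2*W) = 2*W*(1 + 2*W))
w = 64/3 (w = ((-4)²*(2*(-2)*(1 + 2*(-2))))/9 = (16*(2*(-2)*(1 - 4)))/9 = (16*(2*(-2)*(-3)))/9 = (16*12)/9 = (⅑)*192 = 64/3 ≈ 21.333)
1/(-4395 + w) = 1/(-4395 + 64/3) = 1/(-13121/3) = -3/13121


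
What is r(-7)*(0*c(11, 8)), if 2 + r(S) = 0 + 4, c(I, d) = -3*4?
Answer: 0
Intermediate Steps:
c(I, d) = -12
r(S) = 2 (r(S) = -2 + (0 + 4) = -2 + 4 = 2)
r(-7)*(0*c(11, 8)) = 2*(0*(-12)) = 2*0 = 0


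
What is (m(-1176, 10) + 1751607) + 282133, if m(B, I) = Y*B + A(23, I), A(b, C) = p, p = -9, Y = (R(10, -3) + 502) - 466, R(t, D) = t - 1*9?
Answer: 1990219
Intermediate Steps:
R(t, D) = -9 + t (R(t, D) = t - 9 = -9 + t)
Y = 37 (Y = ((-9 + 10) + 502) - 466 = (1 + 502) - 466 = 503 - 466 = 37)
A(b, C) = -9
m(B, I) = -9 + 37*B (m(B, I) = 37*B - 9 = -9 + 37*B)
(m(-1176, 10) + 1751607) + 282133 = ((-9 + 37*(-1176)) + 1751607) + 282133 = ((-9 - 43512) + 1751607) + 282133 = (-43521 + 1751607) + 282133 = 1708086 + 282133 = 1990219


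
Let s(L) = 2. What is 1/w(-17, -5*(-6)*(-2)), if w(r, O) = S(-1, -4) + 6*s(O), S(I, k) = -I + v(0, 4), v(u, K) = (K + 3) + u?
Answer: 1/20 ≈ 0.050000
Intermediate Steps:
v(u, K) = 3 + K + u (v(u, K) = (3 + K) + u = 3 + K + u)
S(I, k) = 7 - I (S(I, k) = -I + (3 + 4 + 0) = -I + 7 = 7 - I)
w(r, O) = 20 (w(r, O) = (7 - 1*(-1)) + 6*2 = (7 + 1) + 12 = 8 + 12 = 20)
1/w(-17, -5*(-6)*(-2)) = 1/20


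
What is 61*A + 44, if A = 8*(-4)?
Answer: -1908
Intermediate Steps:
A = -32
61*A + 44 = 61*(-32) + 44 = -1952 + 44 = -1908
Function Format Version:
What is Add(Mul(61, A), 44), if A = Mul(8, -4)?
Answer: -1908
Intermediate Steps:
A = -32
Add(Mul(61, A), 44) = Add(Mul(61, -32), 44) = Add(-1952, 44) = -1908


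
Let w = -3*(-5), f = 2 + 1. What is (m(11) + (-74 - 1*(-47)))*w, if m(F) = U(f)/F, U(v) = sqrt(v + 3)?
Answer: -405 + 15*sqrt(6)/11 ≈ -401.66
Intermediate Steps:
f = 3
w = 15
U(v) = sqrt(3 + v)
m(F) = sqrt(6)/F (m(F) = sqrt(3 + 3)/F = sqrt(6)/F)
(m(11) + (-74 - 1*(-47)))*w = (sqrt(6)/11 + (-74 - 1*(-47)))*15 = (sqrt(6)*(1/11) + (-74 + 47))*15 = (sqrt(6)/11 - 27)*15 = (-27 + sqrt(6)/11)*15 = -405 + 15*sqrt(6)/11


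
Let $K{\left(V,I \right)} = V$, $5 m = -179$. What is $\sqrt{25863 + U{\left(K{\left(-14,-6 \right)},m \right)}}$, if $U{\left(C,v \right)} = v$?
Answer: $\frac{4 \sqrt{40355}}{5} \approx 160.71$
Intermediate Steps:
$m = - \frac{179}{5}$ ($m = \frac{1}{5} \left(-179\right) = - \frac{179}{5} \approx -35.8$)
$\sqrt{25863 + U{\left(K{\left(-14,-6 \right)},m \right)}} = \sqrt{25863 - \frac{179}{5}} = \sqrt{\frac{129136}{5}} = \frac{4 \sqrt{40355}}{5}$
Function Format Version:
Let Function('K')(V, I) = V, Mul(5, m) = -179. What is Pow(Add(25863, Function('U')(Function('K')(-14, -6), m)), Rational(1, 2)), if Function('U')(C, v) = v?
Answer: Mul(Rational(4, 5), Pow(40355, Rational(1, 2))) ≈ 160.71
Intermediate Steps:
m = Rational(-179, 5) (m = Mul(Rational(1, 5), -179) = Rational(-179, 5) ≈ -35.800)
Pow(Add(25863, Function('U')(Function('K')(-14, -6), m)), Rational(1, 2)) = Pow(Add(25863, Rational(-179, 5)), Rational(1, 2)) = Pow(Rational(129136, 5), Rational(1, 2)) = Mul(Rational(4, 5), Pow(40355, Rational(1, 2)))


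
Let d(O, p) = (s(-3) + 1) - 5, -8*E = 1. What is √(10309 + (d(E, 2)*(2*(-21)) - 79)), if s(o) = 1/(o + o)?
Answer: √10405 ≈ 102.00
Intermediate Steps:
E = -⅛ (E = -⅛*1 = -⅛ ≈ -0.12500)
s(o) = 1/(2*o)
d(O, p) = -25/6 (d(O, p) = ((½)/(-3) + 1) - 5 = ((½)*(-⅓) + 1) - 5 = (-⅙ + 1) - 5 = ⅚ - 5 = -25/6)
√(10309 + (d(E, 2)*(2*(-21)) - 79)) = √(10309 + (-25*(-21)/3 - 79)) = √(10309 + (-25/6*(-42) - 79)) = √(10309 + (175 - 79)) = √(10309 + 96) = √10405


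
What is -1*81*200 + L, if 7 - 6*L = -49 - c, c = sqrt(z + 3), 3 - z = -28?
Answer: -48572/3 + sqrt(34)/6 ≈ -16190.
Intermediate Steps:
z = 31 (z = 3 - 1*(-28) = 3 + 28 = 31)
c = sqrt(34) (c = sqrt(31 + 3) = sqrt(34) ≈ 5.8309)
L = 28/3 + sqrt(34)/6 (L = 7/6 - (-49 - sqrt(34))/6 = 7/6 + (49/6 + sqrt(34)/6) = 28/3 + sqrt(34)/6 ≈ 10.305)
-1*81*200 + L = -1*81*200 + (28/3 + sqrt(34)/6) = -81*200 + (28/3 + sqrt(34)/6) = -16200 + (28/3 + sqrt(34)/6) = -48572/3 + sqrt(34)/6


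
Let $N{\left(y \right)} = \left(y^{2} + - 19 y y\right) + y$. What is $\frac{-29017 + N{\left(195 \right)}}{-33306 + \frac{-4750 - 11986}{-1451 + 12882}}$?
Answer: $\frac{4076706116}{190368811} \approx 21.415$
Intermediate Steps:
$N{\left(y \right)} = y - 18 y^{2}$ ($N{\left(y \right)} = \left(y^{2} - 19 y^{2}\right) + y = - 18 y^{2} + y = y - 18 y^{2}$)
$\frac{-29017 + N{\left(195 \right)}}{-33306 + \frac{-4750 - 11986}{-1451 + 12882}} = \frac{-29017 + 195 \left(1 - 3510\right)}{-33306 + \frac{-4750 - 11986}{-1451 + 12882}} = \frac{-29017 + 195 \left(1 - 3510\right)}{-33306 - \frac{16736}{11431}} = \frac{-29017 + 195 \left(-3509\right)}{-33306 - \frac{16736}{11431}} = \frac{-29017 - 684255}{-33306 - \frac{16736}{11431}} = - \frac{713272}{- \frac{380737622}{11431}} = \left(-713272\right) \left(- \frac{11431}{380737622}\right) = \frac{4076706116}{190368811}$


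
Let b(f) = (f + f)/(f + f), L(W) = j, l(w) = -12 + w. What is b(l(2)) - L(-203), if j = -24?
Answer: 25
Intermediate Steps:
L(W) = -24
b(f) = 1 (b(f) = (2*f)/((2*f)) = (2*f)*(1/(2*f)) = 1)
b(l(2)) - L(-203) = 1 - 1*(-24) = 1 + 24 = 25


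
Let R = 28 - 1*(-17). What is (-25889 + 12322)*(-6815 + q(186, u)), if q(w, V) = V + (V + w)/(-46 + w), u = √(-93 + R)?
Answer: 6470875619/70 - 1912947*I*√3/35 ≈ 9.2441e+7 - 94666.0*I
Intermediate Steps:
R = 45 (R = 28 + 17 = 45)
u = 4*I*√3 (u = √(-93 + 45) = √(-48) = 4*I*√3 ≈ 6.9282*I)
q(w, V) = V + (V + w)/(-46 + w)
(-25889 + 12322)*(-6815 + q(186, u)) = (-25889 + 12322)*(-6815 + (186 - 180*I*√3 + (4*I*√3)*186)/(-46 + 186)) = -13567*(-6815 + (186 - 180*I*√3 + 744*I*√3)/140) = -13567*(-6815 + (186 + 564*I*√3)/140) = -13567*(-6815 + (93/70 + 141*I*√3/35)) = -13567*(-476957/70 + 141*I*√3/35) = 6470875619/70 - 1912947*I*√3/35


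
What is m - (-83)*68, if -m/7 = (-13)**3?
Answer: 21023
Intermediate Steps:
m = 15379 (m = -7*(-13)**3 = -7*(-2197) = 15379)
m - (-83)*68 = 15379 - (-83)*68 = 15379 - 1*(-5644) = 15379 + 5644 = 21023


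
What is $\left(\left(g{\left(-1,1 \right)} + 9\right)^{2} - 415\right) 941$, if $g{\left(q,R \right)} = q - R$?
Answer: $-344406$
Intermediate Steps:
$\left(\left(g{\left(-1,1 \right)} + 9\right)^{2} - 415\right) 941 = \left(\left(\left(-1 - 1\right) + 9\right)^{2} - 415\right) 941 = \left(\left(-2 + 9\right)^{2} - 415\right) 941 = \left(7^{2} - 415\right) 941 = \left(49 - 415\right) 941 = \left(-366\right) 941 = -344406$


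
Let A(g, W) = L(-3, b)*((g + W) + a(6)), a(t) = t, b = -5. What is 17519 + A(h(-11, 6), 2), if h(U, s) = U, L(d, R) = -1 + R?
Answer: 17537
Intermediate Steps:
A(g, W) = -36 - 6*W - 6*g (A(g, W) = (-1 - 5)*((g + W) + 6) = -6*((W + g) + 6) = -6*(6 + W + g) = -36 - 6*W - 6*g)
17519 + A(h(-11, 6), 2) = 17519 + (-36 - 6*2 - 6*(-11)) = 17519 + (-36 - 12 + 66) = 17519 + 18 = 17537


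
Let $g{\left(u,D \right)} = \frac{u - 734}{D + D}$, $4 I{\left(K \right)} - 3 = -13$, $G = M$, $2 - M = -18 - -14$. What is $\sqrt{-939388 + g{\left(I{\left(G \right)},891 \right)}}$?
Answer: $\frac{i \sqrt{36827783355}}{198} \approx 969.22 i$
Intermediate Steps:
$M = 6$ ($M = 2 - \left(-18 - -14\right) = 2 - \left(-18 + 14\right) = 2 - -4 = 2 + 4 = 6$)
$G = 6$
$I{\left(K \right)} = - \frac{5}{2}$ ($I{\left(K \right)} = \frac{3}{4} + \frac{1}{4} \left(-13\right) = \frac{3}{4} - \frac{13}{4} = - \frac{5}{2}$)
$g{\left(u,D \right)} = \frac{-734 + u}{2 D}$
$\sqrt{-939388 + g{\left(I{\left(G \right)},891 \right)}} = \sqrt{-939388 + \frac{-734 - \frac{5}{2}}{2 \cdot 891}} = \sqrt{-939388 + \frac{1}{2} \cdot \frac{1}{891} \left(- \frac{1473}{2}\right)} = \sqrt{-939388 - \frac{491}{1188}} = \sqrt{- \frac{1115993435}{1188}} = \frac{i \sqrt{36827783355}}{198}$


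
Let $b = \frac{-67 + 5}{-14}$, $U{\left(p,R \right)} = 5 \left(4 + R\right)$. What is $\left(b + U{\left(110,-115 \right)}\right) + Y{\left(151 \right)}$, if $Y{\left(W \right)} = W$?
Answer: $- \frac{2797}{7} \approx -399.57$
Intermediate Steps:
$U{\left(p,R \right)} = 20 + 5 R$
$b = \frac{31}{7}$ ($b = \left(-62\right) \left(- \frac{1}{14}\right) = \frac{31}{7} \approx 4.4286$)
$\left(b + U{\left(110,-115 \right)}\right) + Y{\left(151 \right)} = \left(\frac{31}{7} + \left(20 + 5 \left(-115\right)\right)\right) + 151 = \left(\frac{31}{7} + \left(20 - 575\right)\right) + 151 = \left(\frac{31}{7} - 555\right) + 151 = - \frac{3854}{7} + 151 = - \frac{2797}{7}$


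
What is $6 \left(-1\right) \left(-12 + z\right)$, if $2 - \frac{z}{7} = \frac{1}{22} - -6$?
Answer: $\frac{2661}{11} \approx 241.91$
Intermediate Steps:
$z = - \frac{623}{22}$ ($z = 14 - 7 \left(\frac{1}{22} - -6\right) = 14 - 7 \left(\frac{1}{22} + 6\right) = 14 - \frac{931}{22} = - \frac{623}{22} \approx -28.318$)
$6 \left(-1\right) \left(-12 + z\right) = 6 \left(-1\right) \left(-12 - \frac{623}{22}\right) = \left(-6\right) \left(- \frac{887}{22}\right) = \frac{2661}{11}$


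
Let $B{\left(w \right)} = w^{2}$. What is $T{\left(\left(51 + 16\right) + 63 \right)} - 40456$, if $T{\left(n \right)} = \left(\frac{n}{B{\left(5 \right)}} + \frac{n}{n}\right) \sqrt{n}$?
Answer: $-40456 + \frac{31 \sqrt{130}}{5} \approx -40385.0$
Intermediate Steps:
$T{\left(n \right)} = \sqrt{n} \left(1 + \frac{n}{25}\right)$ ($T{\left(n \right)} = \left(\frac{n}{5^{2}} + \frac{n}{n}\right) \sqrt{n} = \left(\frac{n}{25} + 1\right) \sqrt{n} = \left(1 + \frac{n}{25}\right) \sqrt{n} = \sqrt{n} \left(1 + \frac{n}{25}\right)$)
$T{\left(\left(51 + 16\right) + 63 \right)} - 40456 = \frac{\sqrt{\left(51 + 16\right) + 63} \left(25 + \left(\left(51 + 16\right) + 63\right)\right)}{25} - 40456 = \frac{\sqrt{67 + 63} \left(25 + \left(67 + 63\right)\right)}{25} - 40456 = \frac{\sqrt{130} \left(25 + 130\right)}{25} - 40456 = \frac{1}{25} \sqrt{130} \cdot 155 - 40456 = \frac{31 \sqrt{130}}{5} - 40456 = -40456 + \frac{31 \sqrt{130}}{5}$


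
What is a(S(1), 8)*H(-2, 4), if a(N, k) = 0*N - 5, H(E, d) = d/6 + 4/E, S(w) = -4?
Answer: 20/3 ≈ 6.6667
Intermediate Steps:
H(E, d) = 4/E + d/6 (H(E, d) = d*(⅙) + 4/E = d/6 + 4/E = 4/E + d/6)
a(N, k) = -5 (a(N, k) = 0 - 5 = -5)
a(S(1), 8)*H(-2, 4) = -5*(4/(-2) + (⅙)*4) = -5*(4*(-½) + ⅔) = -5*(-2 + ⅔) = -5*(-4/3) = 20/3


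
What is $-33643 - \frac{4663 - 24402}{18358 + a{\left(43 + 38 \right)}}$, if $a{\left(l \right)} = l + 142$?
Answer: $- \frac{625100844}{18581} \approx -33642.0$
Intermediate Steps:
$a{\left(l \right)} = 142 + l$
$-33643 - \frac{4663 - 24402}{18358 + a{\left(43 + 38 \right)}} = -33643 - \frac{4663 - 24402}{18358 + \left(142 + \left(43 + 38\right)\right)} = -33643 - - \frac{19739}{18358 + \left(142 + 81\right)} = -33643 - - \frac{19739}{18358 + 223} = -33643 - - \frac{19739}{18581} = -33643 + \frac{19739}{18581} = - \frac{625100844}{18581}$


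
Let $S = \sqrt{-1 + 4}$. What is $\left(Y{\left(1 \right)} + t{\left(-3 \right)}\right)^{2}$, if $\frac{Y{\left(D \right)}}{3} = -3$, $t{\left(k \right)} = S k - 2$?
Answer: $148 + 66 \sqrt{3} \approx 262.32$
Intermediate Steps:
$S = \sqrt{3} \approx 1.732$
$t{\left(k \right)} = -2 + k \sqrt{3}$ ($t{\left(k \right)} = \sqrt{3} k - 2 = k \sqrt{3} - 2 = -2 + k \sqrt{3}$)
$Y{\left(D \right)} = -9$ ($Y{\left(D \right)} = 3 \left(-3\right) = -9$)
$\left(Y{\left(1 \right)} + t{\left(-3 \right)}\right)^{2} = \left(-9 - \left(2 + 3 \sqrt{3}\right)\right)^{2} = \left(-11 - 3 \sqrt{3}\right)^{2}$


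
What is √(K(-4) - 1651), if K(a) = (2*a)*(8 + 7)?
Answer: I*√1771 ≈ 42.083*I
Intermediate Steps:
K(a) = 30*a (K(a) = (2*a)*15 = 30*a)
√(K(-4) - 1651) = √(30*(-4) - 1651) = √(-120 - 1651) = √(-1771) = I*√1771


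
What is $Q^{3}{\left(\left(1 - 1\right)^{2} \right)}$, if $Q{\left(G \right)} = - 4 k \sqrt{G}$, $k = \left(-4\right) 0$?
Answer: $0$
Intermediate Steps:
$k = 0$
$Q{\left(G \right)} = 0$ ($Q{\left(G \right)} = - 4 \cdot 0 \sqrt{G} = \left(-4\right) 0 = 0$)
$Q^{3}{\left(\left(1 - 1\right)^{2} \right)} = 0^{3} = 0$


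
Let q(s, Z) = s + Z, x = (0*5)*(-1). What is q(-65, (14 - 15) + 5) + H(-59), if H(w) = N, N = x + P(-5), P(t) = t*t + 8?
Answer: -28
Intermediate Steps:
x = 0 (x = 0*(-1) = 0)
P(t) = 8 + t**2 (P(t) = t**2 + 8 = 8 + t**2)
q(s, Z) = Z + s
N = 33 (N = 0 + (8 + (-5)**2) = 0 + (8 + 25) = 0 + 33 = 33)
H(w) = 33
q(-65, (14 - 15) + 5) + H(-59) = (((14 - 15) + 5) - 65) + 33 = ((-1 + 5) - 65) + 33 = (4 - 65) + 33 = -61 + 33 = -28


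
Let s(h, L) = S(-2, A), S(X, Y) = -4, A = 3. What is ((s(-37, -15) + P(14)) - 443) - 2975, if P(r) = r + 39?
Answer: -3369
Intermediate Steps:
s(h, L) = -4
P(r) = 39 + r
((s(-37, -15) + P(14)) - 443) - 2975 = ((-4 + (39 + 14)) - 443) - 2975 = ((-4 + 53) - 443) - 2975 = (49 - 443) - 2975 = -394 - 2975 = -3369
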